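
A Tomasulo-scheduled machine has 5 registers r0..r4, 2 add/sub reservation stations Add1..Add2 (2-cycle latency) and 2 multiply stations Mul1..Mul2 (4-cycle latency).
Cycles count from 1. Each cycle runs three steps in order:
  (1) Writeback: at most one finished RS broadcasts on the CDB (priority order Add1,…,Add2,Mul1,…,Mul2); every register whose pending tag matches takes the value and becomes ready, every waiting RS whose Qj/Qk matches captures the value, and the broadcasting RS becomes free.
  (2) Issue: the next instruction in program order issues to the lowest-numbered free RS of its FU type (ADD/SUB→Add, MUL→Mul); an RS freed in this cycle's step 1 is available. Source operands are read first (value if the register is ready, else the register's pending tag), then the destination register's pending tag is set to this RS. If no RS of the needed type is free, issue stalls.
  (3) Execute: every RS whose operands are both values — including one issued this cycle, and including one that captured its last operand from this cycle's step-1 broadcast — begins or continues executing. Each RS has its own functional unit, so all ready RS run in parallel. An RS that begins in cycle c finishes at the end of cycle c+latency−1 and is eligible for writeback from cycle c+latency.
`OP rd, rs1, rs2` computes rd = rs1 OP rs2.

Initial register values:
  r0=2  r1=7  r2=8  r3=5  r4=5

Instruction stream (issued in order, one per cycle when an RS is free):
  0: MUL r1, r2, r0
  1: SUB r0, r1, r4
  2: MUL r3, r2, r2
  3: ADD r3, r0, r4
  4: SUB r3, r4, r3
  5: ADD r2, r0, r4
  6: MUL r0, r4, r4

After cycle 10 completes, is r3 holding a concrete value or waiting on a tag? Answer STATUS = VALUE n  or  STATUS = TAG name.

STATUS = TAG Add1

c1: issue MUL r1<-Mul1 | r0:2,r1:Mul1,r2:8,r3:5,r4:5
c2: issue SUB r0<-Add1 | r0:Add1,r1:Mul1,r2:8,r3:5,r4:5
c3: issue MUL r3<-Mul2 | r0:Add1,r1:Mul1,r2:8,r3:Mul2,r4:5
c4: issue ADD r3<-Add2 | r0:Add1,r1:Mul1,r2:8,r3:Add2,r4:5
c5: CDB Mul1=16; stall | r0:Add1,r1:16,r2:8,r3:Add2,r4:5
c6: stall | r0:Add1,r1:16,r2:8,r3:Add2,r4:5
c7: CDB Add1=11; issue SUB r3<-Add1 | r0:11,r1:16,r2:8,r3:Add1,r4:5
c8: CDB Mul2=64; stall | r0:11,r1:16,r2:8,r3:Add1,r4:5
c9: CDB Add2=16; issue ADD r2<-Add2 | r0:11,r1:16,r2:Add2,r3:Add1,r4:5
c10: issue MUL r0<-Mul1 | r0:Mul1,r1:16,r2:Add2,r3:Add1,r4:5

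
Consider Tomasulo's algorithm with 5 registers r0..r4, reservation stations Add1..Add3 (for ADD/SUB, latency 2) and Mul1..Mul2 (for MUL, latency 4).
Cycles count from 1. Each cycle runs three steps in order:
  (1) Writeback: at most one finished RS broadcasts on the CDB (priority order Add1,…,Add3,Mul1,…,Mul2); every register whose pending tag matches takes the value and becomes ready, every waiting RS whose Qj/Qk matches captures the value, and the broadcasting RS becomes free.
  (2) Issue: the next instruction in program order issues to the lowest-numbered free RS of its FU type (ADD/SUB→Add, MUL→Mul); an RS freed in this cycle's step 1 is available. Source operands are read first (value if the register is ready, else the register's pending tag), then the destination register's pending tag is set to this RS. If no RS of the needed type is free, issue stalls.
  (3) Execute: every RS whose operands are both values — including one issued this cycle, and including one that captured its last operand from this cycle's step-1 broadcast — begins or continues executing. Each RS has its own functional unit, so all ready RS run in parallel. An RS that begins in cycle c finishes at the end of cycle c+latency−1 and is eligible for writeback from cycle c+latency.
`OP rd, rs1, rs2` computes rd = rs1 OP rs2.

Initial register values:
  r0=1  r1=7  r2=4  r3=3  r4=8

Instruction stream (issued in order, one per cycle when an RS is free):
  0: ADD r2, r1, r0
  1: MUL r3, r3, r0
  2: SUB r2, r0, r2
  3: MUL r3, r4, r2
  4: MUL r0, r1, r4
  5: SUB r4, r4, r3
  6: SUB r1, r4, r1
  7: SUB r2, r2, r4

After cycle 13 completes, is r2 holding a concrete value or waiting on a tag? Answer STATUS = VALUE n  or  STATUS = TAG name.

cycle 1: issue ADD r2<-Add1 // r0:1,r1:7,r2:Add1,r3:3,r4:8
cycle 2: issue MUL r3<-Mul1 // r0:1,r1:7,r2:Add1,r3:Mul1,r4:8
cycle 3: CDB Add1=8; issue SUB r2<-Add1 // r0:1,r1:7,r2:Add1,r3:Mul1,r4:8
cycle 4: issue MUL r3<-Mul2 // r0:1,r1:7,r2:Add1,r3:Mul2,r4:8
cycle 5: CDB Add1=-7; stall // r0:1,r1:7,r2:-7,r3:Mul2,r4:8
cycle 6: CDB Mul1=3; issue MUL r0<-Mul1 // r0:Mul1,r1:7,r2:-7,r3:Mul2,r4:8
cycle 7: issue SUB r4<-Add1 // r0:Mul1,r1:7,r2:-7,r3:Mul2,r4:Add1
cycle 8: issue SUB r1<-Add2 // r0:Mul1,r1:Add2,r2:-7,r3:Mul2,r4:Add1
cycle 9: CDB Mul2=-56; issue SUB r2<-Add3 // r0:Mul1,r1:Add2,r2:Add3,r3:-56,r4:Add1
cycle 10: CDB Mul1=56 // r0:56,r1:Add2,r2:Add3,r3:-56,r4:Add1
cycle 11: CDB Add1=64 // r0:56,r1:Add2,r2:Add3,r3:-56,r4:64
cycle 12: - // r0:56,r1:Add2,r2:Add3,r3:-56,r4:64
cycle 13: CDB Add2=57 // r0:56,r1:57,r2:Add3,r3:-56,r4:64

STATUS = TAG Add3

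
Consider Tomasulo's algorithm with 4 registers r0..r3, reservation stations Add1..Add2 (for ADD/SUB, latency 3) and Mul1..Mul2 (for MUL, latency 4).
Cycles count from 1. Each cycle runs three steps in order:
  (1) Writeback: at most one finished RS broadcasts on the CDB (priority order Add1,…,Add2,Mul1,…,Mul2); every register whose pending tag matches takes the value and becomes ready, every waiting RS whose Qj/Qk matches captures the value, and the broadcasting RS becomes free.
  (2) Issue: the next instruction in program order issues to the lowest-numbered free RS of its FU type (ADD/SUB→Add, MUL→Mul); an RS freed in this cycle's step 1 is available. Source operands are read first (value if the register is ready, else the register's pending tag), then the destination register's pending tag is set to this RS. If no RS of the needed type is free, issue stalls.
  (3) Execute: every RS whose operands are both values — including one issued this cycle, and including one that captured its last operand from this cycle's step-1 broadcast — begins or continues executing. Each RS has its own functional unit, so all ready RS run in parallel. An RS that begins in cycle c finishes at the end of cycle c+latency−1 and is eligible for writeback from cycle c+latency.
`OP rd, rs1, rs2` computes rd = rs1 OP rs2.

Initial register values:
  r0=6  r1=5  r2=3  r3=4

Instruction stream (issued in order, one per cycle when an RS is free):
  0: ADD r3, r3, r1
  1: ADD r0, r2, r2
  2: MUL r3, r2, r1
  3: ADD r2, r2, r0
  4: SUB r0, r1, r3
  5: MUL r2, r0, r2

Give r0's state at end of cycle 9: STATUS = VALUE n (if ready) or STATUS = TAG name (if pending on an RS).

c1: issue ADD r3<-Add1 | r0:6,r1:5,r2:3,r3:Add1
c2: issue ADD r0<-Add2 | r0:Add2,r1:5,r2:3,r3:Add1
c3: issue MUL r3<-Mul1 | r0:Add2,r1:5,r2:3,r3:Mul1
c4: CDB Add1=9; issue ADD r2<-Add1 | r0:Add2,r1:5,r2:Add1,r3:Mul1
c5: CDB Add2=6; issue SUB r0<-Add2 | r0:Add2,r1:5,r2:Add1,r3:Mul1
c6: issue MUL r2<-Mul2 | r0:Add2,r1:5,r2:Mul2,r3:Mul1
c7: CDB Mul1=15 | r0:Add2,r1:5,r2:Mul2,r3:15
c8: CDB Add1=9 | r0:Add2,r1:5,r2:Mul2,r3:15
c9: - | r0:Add2,r1:5,r2:Mul2,r3:15

STATUS = TAG Add2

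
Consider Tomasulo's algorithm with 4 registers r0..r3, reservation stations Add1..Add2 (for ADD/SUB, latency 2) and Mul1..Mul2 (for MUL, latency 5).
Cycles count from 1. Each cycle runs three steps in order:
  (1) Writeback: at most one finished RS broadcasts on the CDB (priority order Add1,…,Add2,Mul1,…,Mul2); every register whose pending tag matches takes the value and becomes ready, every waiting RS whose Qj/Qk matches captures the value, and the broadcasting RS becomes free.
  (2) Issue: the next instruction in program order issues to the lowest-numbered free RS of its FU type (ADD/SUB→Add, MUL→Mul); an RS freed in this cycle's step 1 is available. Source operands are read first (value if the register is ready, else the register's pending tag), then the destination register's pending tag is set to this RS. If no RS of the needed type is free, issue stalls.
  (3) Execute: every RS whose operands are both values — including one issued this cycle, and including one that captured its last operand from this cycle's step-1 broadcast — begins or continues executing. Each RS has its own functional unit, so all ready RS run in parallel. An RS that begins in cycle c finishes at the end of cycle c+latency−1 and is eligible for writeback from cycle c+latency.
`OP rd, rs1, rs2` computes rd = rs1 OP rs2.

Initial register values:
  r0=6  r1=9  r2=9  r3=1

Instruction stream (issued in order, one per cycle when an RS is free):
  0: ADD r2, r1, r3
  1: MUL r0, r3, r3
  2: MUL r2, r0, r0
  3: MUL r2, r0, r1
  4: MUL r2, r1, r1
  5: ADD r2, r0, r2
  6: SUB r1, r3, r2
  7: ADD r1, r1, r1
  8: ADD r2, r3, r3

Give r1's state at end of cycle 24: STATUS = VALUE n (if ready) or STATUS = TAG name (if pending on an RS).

  c1: issue ADD r2<-Add1  regs: r0:6,r1:9,r2:Add1,r3:1
  c2: issue MUL r0<-Mul1  regs: r0:Mul1,r1:9,r2:Add1,r3:1
  c3: CDB Add1=10; issue MUL r2<-Mul2  regs: r0:Mul1,r1:9,r2:Mul2,r3:1
  c4: stall  regs: r0:Mul1,r1:9,r2:Mul2,r3:1
  c5: stall  regs: r0:Mul1,r1:9,r2:Mul2,r3:1
  c6: stall  regs: r0:Mul1,r1:9,r2:Mul2,r3:1
  c7: CDB Mul1=1; issue MUL r2<-Mul1  regs: r0:1,r1:9,r2:Mul1,r3:1
  c8: stall  regs: r0:1,r1:9,r2:Mul1,r3:1
  c9: stall  regs: r0:1,r1:9,r2:Mul1,r3:1
  c10: stall  regs: r0:1,r1:9,r2:Mul1,r3:1
  c11: stall  regs: r0:1,r1:9,r2:Mul1,r3:1
  c12: CDB Mul1=9; issue MUL r2<-Mul1  regs: r0:1,r1:9,r2:Mul1,r3:1
  c13: CDB Mul2=1; issue ADD r2<-Add1  regs: r0:1,r1:9,r2:Add1,r3:1
  c14: issue SUB r1<-Add2  regs: r0:1,r1:Add2,r2:Add1,r3:1
  c15: stall  regs: r0:1,r1:Add2,r2:Add1,r3:1
  c16: stall  regs: r0:1,r1:Add2,r2:Add1,r3:1
  c17: CDB Mul1=81; stall  regs: r0:1,r1:Add2,r2:Add1,r3:1
  c18: stall  regs: r0:1,r1:Add2,r2:Add1,r3:1
  c19: CDB Add1=82; issue ADD r1<-Add1  regs: r0:1,r1:Add1,r2:82,r3:1
  c20: stall  regs: r0:1,r1:Add1,r2:82,r3:1
  c21: CDB Add2=-81; issue ADD r2<-Add2  regs: r0:1,r1:Add1,r2:Add2,r3:1
  c22: -  regs: r0:1,r1:Add1,r2:Add2,r3:1
  c23: CDB Add1=-162  regs: r0:1,r1:-162,r2:Add2,r3:1
  c24: CDB Add2=2  regs: r0:1,r1:-162,r2:2,r3:1

STATUS = VALUE -162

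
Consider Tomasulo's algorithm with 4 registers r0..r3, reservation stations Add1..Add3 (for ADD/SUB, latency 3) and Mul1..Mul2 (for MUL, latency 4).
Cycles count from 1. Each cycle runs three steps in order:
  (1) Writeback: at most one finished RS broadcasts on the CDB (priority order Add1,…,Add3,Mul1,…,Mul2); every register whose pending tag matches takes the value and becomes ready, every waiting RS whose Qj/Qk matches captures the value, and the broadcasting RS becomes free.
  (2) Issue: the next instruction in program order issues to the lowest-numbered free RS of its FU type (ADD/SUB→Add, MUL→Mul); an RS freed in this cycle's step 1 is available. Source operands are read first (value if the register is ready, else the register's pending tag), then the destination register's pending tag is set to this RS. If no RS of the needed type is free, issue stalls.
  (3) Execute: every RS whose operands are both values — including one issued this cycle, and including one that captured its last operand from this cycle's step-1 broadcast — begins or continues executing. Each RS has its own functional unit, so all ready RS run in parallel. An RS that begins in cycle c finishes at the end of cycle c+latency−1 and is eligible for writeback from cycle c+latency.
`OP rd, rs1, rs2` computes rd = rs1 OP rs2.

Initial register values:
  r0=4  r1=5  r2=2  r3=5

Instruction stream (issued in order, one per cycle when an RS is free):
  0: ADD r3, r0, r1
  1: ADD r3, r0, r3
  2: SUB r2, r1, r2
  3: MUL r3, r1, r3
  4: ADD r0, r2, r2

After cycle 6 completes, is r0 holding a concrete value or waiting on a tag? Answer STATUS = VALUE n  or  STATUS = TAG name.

STATUS = TAG Add1

c1: issue ADD r3<-Add1 | r0:4,r1:5,r2:2,r3:Add1
c2: issue ADD r3<-Add2 | r0:4,r1:5,r2:2,r3:Add2
c3: issue SUB r2<-Add3 | r0:4,r1:5,r2:Add3,r3:Add2
c4: CDB Add1=9; issue MUL r3<-Mul1 | r0:4,r1:5,r2:Add3,r3:Mul1
c5: issue ADD r0<-Add1 | r0:Add1,r1:5,r2:Add3,r3:Mul1
c6: CDB Add3=3 | r0:Add1,r1:5,r2:3,r3:Mul1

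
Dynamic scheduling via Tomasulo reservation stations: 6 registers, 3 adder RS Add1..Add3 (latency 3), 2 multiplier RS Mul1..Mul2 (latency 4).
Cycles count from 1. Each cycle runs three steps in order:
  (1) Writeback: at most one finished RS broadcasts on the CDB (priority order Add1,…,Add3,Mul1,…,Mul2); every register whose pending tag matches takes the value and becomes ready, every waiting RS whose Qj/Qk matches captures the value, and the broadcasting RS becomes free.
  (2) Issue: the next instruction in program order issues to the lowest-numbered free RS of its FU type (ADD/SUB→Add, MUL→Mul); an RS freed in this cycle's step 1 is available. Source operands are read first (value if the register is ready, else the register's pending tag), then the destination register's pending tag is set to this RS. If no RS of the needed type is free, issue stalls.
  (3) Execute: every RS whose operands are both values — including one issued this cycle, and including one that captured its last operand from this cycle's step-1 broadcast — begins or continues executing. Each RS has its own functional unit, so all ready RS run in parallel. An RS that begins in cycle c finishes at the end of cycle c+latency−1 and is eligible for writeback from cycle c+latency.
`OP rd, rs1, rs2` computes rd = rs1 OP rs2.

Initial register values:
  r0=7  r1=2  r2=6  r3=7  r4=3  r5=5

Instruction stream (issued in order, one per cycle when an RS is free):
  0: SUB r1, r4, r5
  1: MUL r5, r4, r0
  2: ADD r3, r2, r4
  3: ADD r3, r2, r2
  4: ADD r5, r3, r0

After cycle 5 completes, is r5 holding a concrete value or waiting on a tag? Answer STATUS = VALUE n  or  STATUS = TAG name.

STATUS = TAG Add3

  c1: issue SUB r1<-Add1  regs: r0:7,r1:Add1,r2:6,r3:7,r4:3,r5:5
  c2: issue MUL r5<-Mul1  regs: r0:7,r1:Add1,r2:6,r3:7,r4:3,r5:Mul1
  c3: issue ADD r3<-Add2  regs: r0:7,r1:Add1,r2:6,r3:Add2,r4:3,r5:Mul1
  c4: CDB Add1=-2; issue ADD r3<-Add1  regs: r0:7,r1:-2,r2:6,r3:Add1,r4:3,r5:Mul1
  c5: issue ADD r5<-Add3  regs: r0:7,r1:-2,r2:6,r3:Add1,r4:3,r5:Add3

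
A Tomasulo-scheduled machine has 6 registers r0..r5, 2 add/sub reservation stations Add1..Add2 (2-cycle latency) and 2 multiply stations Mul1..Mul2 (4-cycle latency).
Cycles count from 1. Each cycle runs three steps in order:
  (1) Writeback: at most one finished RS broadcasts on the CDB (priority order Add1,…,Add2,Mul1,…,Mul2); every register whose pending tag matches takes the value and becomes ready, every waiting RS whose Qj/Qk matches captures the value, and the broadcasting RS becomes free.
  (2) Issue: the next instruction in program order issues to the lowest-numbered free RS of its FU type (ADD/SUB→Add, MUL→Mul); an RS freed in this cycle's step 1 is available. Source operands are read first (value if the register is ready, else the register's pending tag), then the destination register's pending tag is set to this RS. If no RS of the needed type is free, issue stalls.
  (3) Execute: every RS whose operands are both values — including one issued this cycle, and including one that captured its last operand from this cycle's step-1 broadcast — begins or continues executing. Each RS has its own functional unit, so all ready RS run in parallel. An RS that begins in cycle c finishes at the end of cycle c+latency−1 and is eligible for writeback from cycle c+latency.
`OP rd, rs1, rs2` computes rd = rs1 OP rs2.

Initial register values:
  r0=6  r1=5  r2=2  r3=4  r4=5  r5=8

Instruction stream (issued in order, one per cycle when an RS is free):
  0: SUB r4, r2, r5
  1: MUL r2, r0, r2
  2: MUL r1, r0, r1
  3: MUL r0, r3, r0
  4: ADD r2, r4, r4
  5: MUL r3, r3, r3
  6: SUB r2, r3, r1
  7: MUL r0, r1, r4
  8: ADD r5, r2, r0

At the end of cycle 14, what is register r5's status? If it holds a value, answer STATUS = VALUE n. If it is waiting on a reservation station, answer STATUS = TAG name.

  c1: issue SUB r4<-Add1  regs: r0:6,r1:5,r2:2,r3:4,r4:Add1,r5:8
  c2: issue MUL r2<-Mul1  regs: r0:6,r1:5,r2:Mul1,r3:4,r4:Add1,r5:8
  c3: CDB Add1=-6; issue MUL r1<-Mul2  regs: r0:6,r1:Mul2,r2:Mul1,r3:4,r4:-6,r5:8
  c4: stall  regs: r0:6,r1:Mul2,r2:Mul1,r3:4,r4:-6,r5:8
  c5: stall  regs: r0:6,r1:Mul2,r2:Mul1,r3:4,r4:-6,r5:8
  c6: CDB Mul1=12; issue MUL r0<-Mul1  regs: r0:Mul1,r1:Mul2,r2:12,r3:4,r4:-6,r5:8
  c7: CDB Mul2=30; issue ADD r2<-Add1  regs: r0:Mul1,r1:30,r2:Add1,r3:4,r4:-6,r5:8
  c8: issue MUL r3<-Mul2  regs: r0:Mul1,r1:30,r2:Add1,r3:Mul2,r4:-6,r5:8
  c9: CDB Add1=-12; issue SUB r2<-Add1  regs: r0:Mul1,r1:30,r2:Add1,r3:Mul2,r4:-6,r5:8
  c10: CDB Mul1=24; issue MUL r0<-Mul1  regs: r0:Mul1,r1:30,r2:Add1,r3:Mul2,r4:-6,r5:8
  c11: issue ADD r5<-Add2  regs: r0:Mul1,r1:30,r2:Add1,r3:Mul2,r4:-6,r5:Add2
  c12: CDB Mul2=16  regs: r0:Mul1,r1:30,r2:Add1,r3:16,r4:-6,r5:Add2
  c13: -  regs: r0:Mul1,r1:30,r2:Add1,r3:16,r4:-6,r5:Add2
  c14: CDB Add1=-14  regs: r0:Mul1,r1:30,r2:-14,r3:16,r4:-6,r5:Add2

STATUS = TAG Add2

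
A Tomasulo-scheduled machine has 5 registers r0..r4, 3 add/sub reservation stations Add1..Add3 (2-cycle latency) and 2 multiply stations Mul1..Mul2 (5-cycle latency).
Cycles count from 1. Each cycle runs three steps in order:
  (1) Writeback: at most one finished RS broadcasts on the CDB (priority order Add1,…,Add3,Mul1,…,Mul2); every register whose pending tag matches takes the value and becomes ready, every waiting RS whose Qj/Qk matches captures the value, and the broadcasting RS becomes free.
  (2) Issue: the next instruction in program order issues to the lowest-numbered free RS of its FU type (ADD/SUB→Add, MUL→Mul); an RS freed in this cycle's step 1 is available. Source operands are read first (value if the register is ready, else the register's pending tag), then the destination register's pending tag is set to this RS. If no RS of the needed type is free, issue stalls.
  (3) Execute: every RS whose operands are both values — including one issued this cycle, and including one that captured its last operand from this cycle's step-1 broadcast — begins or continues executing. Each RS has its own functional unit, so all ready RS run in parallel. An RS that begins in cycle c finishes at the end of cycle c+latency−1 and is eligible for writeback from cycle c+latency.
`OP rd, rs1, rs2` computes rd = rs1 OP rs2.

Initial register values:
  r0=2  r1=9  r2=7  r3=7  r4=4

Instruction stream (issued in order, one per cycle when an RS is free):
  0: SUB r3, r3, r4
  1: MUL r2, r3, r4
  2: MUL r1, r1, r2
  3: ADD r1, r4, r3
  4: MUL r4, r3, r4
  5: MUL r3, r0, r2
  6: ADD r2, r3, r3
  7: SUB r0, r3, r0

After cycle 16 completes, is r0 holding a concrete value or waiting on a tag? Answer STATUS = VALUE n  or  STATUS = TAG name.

STATUS = TAG Add2

cycle 1: issue SUB r3<-Add1 // r0:2,r1:9,r2:7,r3:Add1,r4:4
cycle 2: issue MUL r2<-Mul1 // r0:2,r1:9,r2:Mul1,r3:Add1,r4:4
cycle 3: CDB Add1=3; issue MUL r1<-Mul2 // r0:2,r1:Mul2,r2:Mul1,r3:3,r4:4
cycle 4: issue ADD r1<-Add1 // r0:2,r1:Add1,r2:Mul1,r3:3,r4:4
cycle 5: stall // r0:2,r1:Add1,r2:Mul1,r3:3,r4:4
cycle 6: CDB Add1=7; stall // r0:2,r1:7,r2:Mul1,r3:3,r4:4
cycle 7: stall // r0:2,r1:7,r2:Mul1,r3:3,r4:4
cycle 8: CDB Mul1=12; issue MUL r4<-Mul1 // r0:2,r1:7,r2:12,r3:3,r4:Mul1
cycle 9: stall // r0:2,r1:7,r2:12,r3:3,r4:Mul1
cycle 10: stall // r0:2,r1:7,r2:12,r3:3,r4:Mul1
cycle 11: stall // r0:2,r1:7,r2:12,r3:3,r4:Mul1
cycle 12: stall // r0:2,r1:7,r2:12,r3:3,r4:Mul1
cycle 13: CDB Mul1=12; issue MUL r3<-Mul1 // r0:2,r1:7,r2:12,r3:Mul1,r4:12
cycle 14: CDB Mul2=108; issue ADD r2<-Add1 // r0:2,r1:7,r2:Add1,r3:Mul1,r4:12
cycle 15: issue SUB r0<-Add2 // r0:Add2,r1:7,r2:Add1,r3:Mul1,r4:12
cycle 16: - // r0:Add2,r1:7,r2:Add1,r3:Mul1,r4:12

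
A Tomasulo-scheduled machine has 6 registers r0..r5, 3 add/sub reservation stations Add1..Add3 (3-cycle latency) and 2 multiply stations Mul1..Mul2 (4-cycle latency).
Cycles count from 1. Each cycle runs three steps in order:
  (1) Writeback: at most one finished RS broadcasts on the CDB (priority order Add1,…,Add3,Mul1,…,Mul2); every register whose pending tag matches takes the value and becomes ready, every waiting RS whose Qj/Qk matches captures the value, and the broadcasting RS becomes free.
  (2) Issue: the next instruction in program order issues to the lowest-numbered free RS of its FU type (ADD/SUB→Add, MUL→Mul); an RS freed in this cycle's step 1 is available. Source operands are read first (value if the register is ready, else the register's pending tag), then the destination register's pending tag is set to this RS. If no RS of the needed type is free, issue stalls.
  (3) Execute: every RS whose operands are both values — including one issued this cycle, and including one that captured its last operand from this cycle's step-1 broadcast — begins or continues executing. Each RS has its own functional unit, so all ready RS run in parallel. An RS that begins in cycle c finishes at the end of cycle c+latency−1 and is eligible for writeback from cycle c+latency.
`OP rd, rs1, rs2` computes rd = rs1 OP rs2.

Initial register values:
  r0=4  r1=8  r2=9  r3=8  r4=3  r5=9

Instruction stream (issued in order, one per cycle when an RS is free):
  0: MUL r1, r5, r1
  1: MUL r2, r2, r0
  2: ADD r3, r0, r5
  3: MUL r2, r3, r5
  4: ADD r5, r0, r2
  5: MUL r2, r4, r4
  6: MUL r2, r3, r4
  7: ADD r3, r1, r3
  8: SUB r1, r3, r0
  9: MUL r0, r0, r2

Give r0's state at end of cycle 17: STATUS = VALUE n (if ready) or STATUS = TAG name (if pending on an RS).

c1: issue MUL r1<-Mul1 | r0:4,r1:Mul1,r2:9,r3:8,r4:3,r5:9
c2: issue MUL r2<-Mul2 | r0:4,r1:Mul1,r2:Mul2,r3:8,r4:3,r5:9
c3: issue ADD r3<-Add1 | r0:4,r1:Mul1,r2:Mul2,r3:Add1,r4:3,r5:9
c4: stall | r0:4,r1:Mul1,r2:Mul2,r3:Add1,r4:3,r5:9
c5: CDB Mul1=72; issue MUL r2<-Mul1 | r0:4,r1:72,r2:Mul1,r3:Add1,r4:3,r5:9
c6: CDB Add1=13; issue ADD r5<-Add1 | r0:4,r1:72,r2:Mul1,r3:13,r4:3,r5:Add1
c7: CDB Mul2=36; issue MUL r2<-Mul2 | r0:4,r1:72,r2:Mul2,r3:13,r4:3,r5:Add1
c8: stall | r0:4,r1:72,r2:Mul2,r3:13,r4:3,r5:Add1
c9: stall | r0:4,r1:72,r2:Mul2,r3:13,r4:3,r5:Add1
c10: CDB Mul1=117; issue MUL r2<-Mul1 | r0:4,r1:72,r2:Mul1,r3:13,r4:3,r5:Add1
c11: CDB Mul2=9; issue ADD r3<-Add2 | r0:4,r1:72,r2:Mul1,r3:Add2,r4:3,r5:Add1
c12: issue SUB r1<-Add3 | r0:4,r1:Add3,r2:Mul1,r3:Add2,r4:3,r5:Add1
c13: CDB Add1=121; issue MUL r0<-Mul2 | r0:Mul2,r1:Add3,r2:Mul1,r3:Add2,r4:3,r5:121
c14: CDB Add2=85 | r0:Mul2,r1:Add3,r2:Mul1,r3:85,r4:3,r5:121
c15: CDB Mul1=39 | r0:Mul2,r1:Add3,r2:39,r3:85,r4:3,r5:121
c16: - | r0:Mul2,r1:Add3,r2:39,r3:85,r4:3,r5:121
c17: CDB Add3=81 | r0:Mul2,r1:81,r2:39,r3:85,r4:3,r5:121

STATUS = TAG Mul2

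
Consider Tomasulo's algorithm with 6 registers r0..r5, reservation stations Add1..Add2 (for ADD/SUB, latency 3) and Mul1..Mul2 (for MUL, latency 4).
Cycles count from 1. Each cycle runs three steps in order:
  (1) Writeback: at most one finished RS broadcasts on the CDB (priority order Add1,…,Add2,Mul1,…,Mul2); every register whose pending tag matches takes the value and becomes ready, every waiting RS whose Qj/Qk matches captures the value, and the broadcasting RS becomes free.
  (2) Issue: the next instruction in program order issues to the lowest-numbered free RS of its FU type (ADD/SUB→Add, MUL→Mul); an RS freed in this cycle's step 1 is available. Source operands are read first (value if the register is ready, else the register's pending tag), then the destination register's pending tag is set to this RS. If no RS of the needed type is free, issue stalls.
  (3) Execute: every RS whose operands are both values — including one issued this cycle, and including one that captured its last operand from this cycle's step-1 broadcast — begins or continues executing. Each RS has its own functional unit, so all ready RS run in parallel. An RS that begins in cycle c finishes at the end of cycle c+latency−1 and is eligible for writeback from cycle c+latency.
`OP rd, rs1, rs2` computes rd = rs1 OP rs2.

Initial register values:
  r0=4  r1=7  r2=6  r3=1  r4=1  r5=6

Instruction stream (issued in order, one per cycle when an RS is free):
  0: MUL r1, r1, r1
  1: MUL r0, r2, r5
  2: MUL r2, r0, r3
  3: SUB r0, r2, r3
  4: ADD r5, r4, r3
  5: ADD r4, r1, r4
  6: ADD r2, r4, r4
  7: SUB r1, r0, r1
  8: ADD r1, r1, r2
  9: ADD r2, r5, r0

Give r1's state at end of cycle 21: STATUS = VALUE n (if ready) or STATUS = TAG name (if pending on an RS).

STATUS = VALUE 86

c1: issue MUL r1<-Mul1 | r0:4,r1:Mul1,r2:6,r3:1,r4:1,r5:6
c2: issue MUL r0<-Mul2 | r0:Mul2,r1:Mul1,r2:6,r3:1,r4:1,r5:6
c3: stall | r0:Mul2,r1:Mul1,r2:6,r3:1,r4:1,r5:6
c4: stall | r0:Mul2,r1:Mul1,r2:6,r3:1,r4:1,r5:6
c5: CDB Mul1=49; issue MUL r2<-Mul1 | r0:Mul2,r1:49,r2:Mul1,r3:1,r4:1,r5:6
c6: CDB Mul2=36; issue SUB r0<-Add1 | r0:Add1,r1:49,r2:Mul1,r3:1,r4:1,r5:6
c7: issue ADD r5<-Add2 | r0:Add1,r1:49,r2:Mul1,r3:1,r4:1,r5:Add2
c8: stall | r0:Add1,r1:49,r2:Mul1,r3:1,r4:1,r5:Add2
c9: stall | r0:Add1,r1:49,r2:Mul1,r3:1,r4:1,r5:Add2
c10: CDB Add2=2; issue ADD r4<-Add2 | r0:Add1,r1:49,r2:Mul1,r3:1,r4:Add2,r5:2
c11: CDB Mul1=36; stall | r0:Add1,r1:49,r2:36,r3:1,r4:Add2,r5:2
c12: stall | r0:Add1,r1:49,r2:36,r3:1,r4:Add2,r5:2
c13: CDB Add2=50; issue ADD r2<-Add2 | r0:Add1,r1:49,r2:Add2,r3:1,r4:50,r5:2
c14: CDB Add1=35; issue SUB r1<-Add1 | r0:35,r1:Add1,r2:Add2,r3:1,r4:50,r5:2
c15: stall | r0:35,r1:Add1,r2:Add2,r3:1,r4:50,r5:2
c16: CDB Add2=100; issue ADD r1<-Add2 | r0:35,r1:Add2,r2:100,r3:1,r4:50,r5:2
c17: CDB Add1=-14; issue ADD r2<-Add1 | r0:35,r1:Add2,r2:Add1,r3:1,r4:50,r5:2
c18: - | r0:35,r1:Add2,r2:Add1,r3:1,r4:50,r5:2
c19: - | r0:35,r1:Add2,r2:Add1,r3:1,r4:50,r5:2
c20: CDB Add1=37 | r0:35,r1:Add2,r2:37,r3:1,r4:50,r5:2
c21: CDB Add2=86 | r0:35,r1:86,r2:37,r3:1,r4:50,r5:2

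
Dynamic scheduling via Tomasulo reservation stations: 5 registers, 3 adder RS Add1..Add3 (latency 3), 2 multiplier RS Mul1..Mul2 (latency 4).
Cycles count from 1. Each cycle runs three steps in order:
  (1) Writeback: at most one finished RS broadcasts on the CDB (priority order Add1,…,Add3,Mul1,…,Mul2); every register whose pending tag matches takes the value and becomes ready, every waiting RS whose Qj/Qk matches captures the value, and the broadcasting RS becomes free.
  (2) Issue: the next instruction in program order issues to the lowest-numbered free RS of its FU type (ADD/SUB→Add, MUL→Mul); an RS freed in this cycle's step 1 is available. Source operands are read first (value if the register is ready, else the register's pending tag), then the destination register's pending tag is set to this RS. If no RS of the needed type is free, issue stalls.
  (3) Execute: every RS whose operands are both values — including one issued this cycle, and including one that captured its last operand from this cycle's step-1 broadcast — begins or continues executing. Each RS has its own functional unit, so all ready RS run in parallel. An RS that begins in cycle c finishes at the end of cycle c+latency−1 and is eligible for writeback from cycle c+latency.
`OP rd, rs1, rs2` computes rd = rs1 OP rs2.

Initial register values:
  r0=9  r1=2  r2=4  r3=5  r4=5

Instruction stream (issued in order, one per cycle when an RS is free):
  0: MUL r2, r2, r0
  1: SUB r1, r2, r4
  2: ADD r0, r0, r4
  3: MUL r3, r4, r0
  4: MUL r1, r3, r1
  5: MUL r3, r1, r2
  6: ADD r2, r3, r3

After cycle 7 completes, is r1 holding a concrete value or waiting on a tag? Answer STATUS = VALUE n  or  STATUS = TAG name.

cycle 1: issue MUL r2<-Mul1 // r0:9,r1:2,r2:Mul1,r3:5,r4:5
cycle 2: issue SUB r1<-Add1 // r0:9,r1:Add1,r2:Mul1,r3:5,r4:5
cycle 3: issue ADD r0<-Add2 // r0:Add2,r1:Add1,r2:Mul1,r3:5,r4:5
cycle 4: issue MUL r3<-Mul2 // r0:Add2,r1:Add1,r2:Mul1,r3:Mul2,r4:5
cycle 5: CDB Mul1=36; issue MUL r1<-Mul1 // r0:Add2,r1:Mul1,r2:36,r3:Mul2,r4:5
cycle 6: CDB Add2=14; stall // r0:14,r1:Mul1,r2:36,r3:Mul2,r4:5
cycle 7: stall // r0:14,r1:Mul1,r2:36,r3:Mul2,r4:5

STATUS = TAG Mul1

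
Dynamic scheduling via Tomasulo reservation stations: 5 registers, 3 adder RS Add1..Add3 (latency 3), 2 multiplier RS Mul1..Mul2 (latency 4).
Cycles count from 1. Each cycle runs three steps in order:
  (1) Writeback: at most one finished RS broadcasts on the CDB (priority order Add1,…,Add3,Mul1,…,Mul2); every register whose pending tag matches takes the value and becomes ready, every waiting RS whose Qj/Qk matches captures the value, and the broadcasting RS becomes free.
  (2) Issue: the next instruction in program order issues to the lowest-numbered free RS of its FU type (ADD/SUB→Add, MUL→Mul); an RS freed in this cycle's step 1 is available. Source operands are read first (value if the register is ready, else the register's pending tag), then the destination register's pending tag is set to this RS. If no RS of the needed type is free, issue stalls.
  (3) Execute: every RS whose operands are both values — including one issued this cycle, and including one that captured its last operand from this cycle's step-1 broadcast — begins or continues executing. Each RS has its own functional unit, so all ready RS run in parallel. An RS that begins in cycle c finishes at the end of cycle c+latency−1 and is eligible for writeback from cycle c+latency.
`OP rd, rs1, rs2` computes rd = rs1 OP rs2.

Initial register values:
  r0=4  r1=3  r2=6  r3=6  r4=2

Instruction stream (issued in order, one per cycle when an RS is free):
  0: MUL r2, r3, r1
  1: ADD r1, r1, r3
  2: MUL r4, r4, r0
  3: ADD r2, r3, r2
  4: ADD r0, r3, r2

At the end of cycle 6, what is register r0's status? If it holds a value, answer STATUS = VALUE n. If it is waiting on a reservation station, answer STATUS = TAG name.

cycle 1: issue MUL r2<-Mul1 // r0:4,r1:3,r2:Mul1,r3:6,r4:2
cycle 2: issue ADD r1<-Add1 // r0:4,r1:Add1,r2:Mul1,r3:6,r4:2
cycle 3: issue MUL r4<-Mul2 // r0:4,r1:Add1,r2:Mul1,r3:6,r4:Mul2
cycle 4: issue ADD r2<-Add2 // r0:4,r1:Add1,r2:Add2,r3:6,r4:Mul2
cycle 5: CDB Add1=9; issue ADD r0<-Add1 // r0:Add1,r1:9,r2:Add2,r3:6,r4:Mul2
cycle 6: CDB Mul1=18 // r0:Add1,r1:9,r2:Add2,r3:6,r4:Mul2

STATUS = TAG Add1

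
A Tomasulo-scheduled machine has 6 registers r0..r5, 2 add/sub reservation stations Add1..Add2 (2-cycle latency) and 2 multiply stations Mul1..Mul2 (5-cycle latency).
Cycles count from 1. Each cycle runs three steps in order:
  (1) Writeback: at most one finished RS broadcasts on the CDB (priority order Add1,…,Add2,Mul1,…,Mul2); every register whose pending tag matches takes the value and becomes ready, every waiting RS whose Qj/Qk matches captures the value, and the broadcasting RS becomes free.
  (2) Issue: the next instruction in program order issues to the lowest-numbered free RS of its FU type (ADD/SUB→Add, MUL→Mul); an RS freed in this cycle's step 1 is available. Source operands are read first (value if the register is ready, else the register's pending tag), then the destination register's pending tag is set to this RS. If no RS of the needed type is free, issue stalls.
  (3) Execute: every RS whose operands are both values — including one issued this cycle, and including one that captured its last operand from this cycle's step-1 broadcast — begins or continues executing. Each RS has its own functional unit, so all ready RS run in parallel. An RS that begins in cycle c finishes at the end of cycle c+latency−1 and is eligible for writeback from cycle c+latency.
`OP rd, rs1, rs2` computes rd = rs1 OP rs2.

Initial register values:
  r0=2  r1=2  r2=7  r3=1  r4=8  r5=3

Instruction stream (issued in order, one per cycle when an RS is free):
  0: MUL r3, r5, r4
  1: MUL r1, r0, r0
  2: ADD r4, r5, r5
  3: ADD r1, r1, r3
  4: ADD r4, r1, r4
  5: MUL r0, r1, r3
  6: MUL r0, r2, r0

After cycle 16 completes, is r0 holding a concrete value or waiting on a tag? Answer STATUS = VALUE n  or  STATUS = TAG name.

STATUS = TAG Mul2

cycle 1: issue MUL r3<-Mul1 // r0:2,r1:2,r2:7,r3:Mul1,r4:8,r5:3
cycle 2: issue MUL r1<-Mul2 // r0:2,r1:Mul2,r2:7,r3:Mul1,r4:8,r5:3
cycle 3: issue ADD r4<-Add1 // r0:2,r1:Mul2,r2:7,r3:Mul1,r4:Add1,r5:3
cycle 4: issue ADD r1<-Add2 // r0:2,r1:Add2,r2:7,r3:Mul1,r4:Add1,r5:3
cycle 5: CDB Add1=6; issue ADD r4<-Add1 // r0:2,r1:Add2,r2:7,r3:Mul1,r4:Add1,r5:3
cycle 6: CDB Mul1=24; issue MUL r0<-Mul1 // r0:Mul1,r1:Add2,r2:7,r3:24,r4:Add1,r5:3
cycle 7: CDB Mul2=4; issue MUL r0<-Mul2 // r0:Mul2,r1:Add2,r2:7,r3:24,r4:Add1,r5:3
cycle 8: - // r0:Mul2,r1:Add2,r2:7,r3:24,r4:Add1,r5:3
cycle 9: CDB Add2=28 // r0:Mul2,r1:28,r2:7,r3:24,r4:Add1,r5:3
cycle 10: - // r0:Mul2,r1:28,r2:7,r3:24,r4:Add1,r5:3
cycle 11: CDB Add1=34 // r0:Mul2,r1:28,r2:7,r3:24,r4:34,r5:3
cycle 12: - // r0:Mul2,r1:28,r2:7,r3:24,r4:34,r5:3
cycle 13: - // r0:Mul2,r1:28,r2:7,r3:24,r4:34,r5:3
cycle 14: CDB Mul1=672 // r0:Mul2,r1:28,r2:7,r3:24,r4:34,r5:3
cycle 15: - // r0:Mul2,r1:28,r2:7,r3:24,r4:34,r5:3
cycle 16: - // r0:Mul2,r1:28,r2:7,r3:24,r4:34,r5:3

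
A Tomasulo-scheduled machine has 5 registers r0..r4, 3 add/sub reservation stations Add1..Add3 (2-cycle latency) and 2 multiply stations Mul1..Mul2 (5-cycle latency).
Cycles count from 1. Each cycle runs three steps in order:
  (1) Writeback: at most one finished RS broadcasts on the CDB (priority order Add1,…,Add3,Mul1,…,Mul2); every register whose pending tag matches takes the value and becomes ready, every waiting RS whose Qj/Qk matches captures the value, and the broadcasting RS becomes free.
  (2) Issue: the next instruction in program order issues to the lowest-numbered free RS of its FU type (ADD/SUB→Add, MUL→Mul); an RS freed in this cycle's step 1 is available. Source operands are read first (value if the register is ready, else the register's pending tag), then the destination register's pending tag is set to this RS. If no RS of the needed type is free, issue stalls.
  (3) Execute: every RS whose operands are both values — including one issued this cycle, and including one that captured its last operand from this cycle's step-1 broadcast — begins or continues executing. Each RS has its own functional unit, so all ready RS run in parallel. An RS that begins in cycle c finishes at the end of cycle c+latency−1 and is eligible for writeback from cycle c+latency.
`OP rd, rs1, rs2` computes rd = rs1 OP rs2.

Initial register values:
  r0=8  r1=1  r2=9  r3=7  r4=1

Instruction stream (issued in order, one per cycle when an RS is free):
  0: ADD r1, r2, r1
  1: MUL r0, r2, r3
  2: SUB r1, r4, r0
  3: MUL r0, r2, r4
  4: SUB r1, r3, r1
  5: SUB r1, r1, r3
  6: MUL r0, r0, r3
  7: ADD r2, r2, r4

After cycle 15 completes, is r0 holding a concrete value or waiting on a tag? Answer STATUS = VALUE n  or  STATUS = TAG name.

cycle 1: issue ADD r1<-Add1 // r0:8,r1:Add1,r2:9,r3:7,r4:1
cycle 2: issue MUL r0<-Mul1 // r0:Mul1,r1:Add1,r2:9,r3:7,r4:1
cycle 3: CDB Add1=10; issue SUB r1<-Add1 // r0:Mul1,r1:Add1,r2:9,r3:7,r4:1
cycle 4: issue MUL r0<-Mul2 // r0:Mul2,r1:Add1,r2:9,r3:7,r4:1
cycle 5: issue SUB r1<-Add2 // r0:Mul2,r1:Add2,r2:9,r3:7,r4:1
cycle 6: issue SUB r1<-Add3 // r0:Mul2,r1:Add3,r2:9,r3:7,r4:1
cycle 7: CDB Mul1=63; issue MUL r0<-Mul1 // r0:Mul1,r1:Add3,r2:9,r3:7,r4:1
cycle 8: stall // r0:Mul1,r1:Add3,r2:9,r3:7,r4:1
cycle 9: CDB Add1=-62; issue ADD r2<-Add1 // r0:Mul1,r1:Add3,r2:Add1,r3:7,r4:1
cycle 10: CDB Mul2=9 // r0:Mul1,r1:Add3,r2:Add1,r3:7,r4:1
cycle 11: CDB Add1=10 // r0:Mul1,r1:Add3,r2:10,r3:7,r4:1
cycle 12: CDB Add2=69 // r0:Mul1,r1:Add3,r2:10,r3:7,r4:1
cycle 13: - // r0:Mul1,r1:Add3,r2:10,r3:7,r4:1
cycle 14: CDB Add3=62 // r0:Mul1,r1:62,r2:10,r3:7,r4:1
cycle 15: CDB Mul1=63 // r0:63,r1:62,r2:10,r3:7,r4:1

STATUS = VALUE 63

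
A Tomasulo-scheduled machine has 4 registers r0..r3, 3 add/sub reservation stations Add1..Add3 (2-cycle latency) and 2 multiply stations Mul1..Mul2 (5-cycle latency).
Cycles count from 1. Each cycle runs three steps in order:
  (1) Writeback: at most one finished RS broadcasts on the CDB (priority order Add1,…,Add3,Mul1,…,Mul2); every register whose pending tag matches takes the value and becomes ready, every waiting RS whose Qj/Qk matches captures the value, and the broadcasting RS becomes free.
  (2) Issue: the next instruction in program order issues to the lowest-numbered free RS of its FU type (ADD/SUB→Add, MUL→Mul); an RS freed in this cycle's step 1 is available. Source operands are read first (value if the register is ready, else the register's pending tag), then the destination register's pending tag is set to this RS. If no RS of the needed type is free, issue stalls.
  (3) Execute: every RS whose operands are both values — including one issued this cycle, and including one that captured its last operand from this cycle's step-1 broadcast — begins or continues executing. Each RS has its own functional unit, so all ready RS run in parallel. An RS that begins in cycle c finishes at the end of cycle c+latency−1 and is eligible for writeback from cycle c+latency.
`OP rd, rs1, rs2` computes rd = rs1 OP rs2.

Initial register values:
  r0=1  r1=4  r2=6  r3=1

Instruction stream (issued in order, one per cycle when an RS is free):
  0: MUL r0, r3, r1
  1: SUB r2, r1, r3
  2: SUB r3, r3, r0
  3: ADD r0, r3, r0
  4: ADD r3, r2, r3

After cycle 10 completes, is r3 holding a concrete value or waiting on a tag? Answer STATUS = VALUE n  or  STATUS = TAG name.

STATUS = TAG Add3

cycle 1: issue MUL r0<-Mul1 // r0:Mul1,r1:4,r2:6,r3:1
cycle 2: issue SUB r2<-Add1 // r0:Mul1,r1:4,r2:Add1,r3:1
cycle 3: issue SUB r3<-Add2 // r0:Mul1,r1:4,r2:Add1,r3:Add2
cycle 4: CDB Add1=3; issue ADD r0<-Add1 // r0:Add1,r1:4,r2:3,r3:Add2
cycle 5: issue ADD r3<-Add3 // r0:Add1,r1:4,r2:3,r3:Add3
cycle 6: CDB Mul1=4 // r0:Add1,r1:4,r2:3,r3:Add3
cycle 7: - // r0:Add1,r1:4,r2:3,r3:Add3
cycle 8: CDB Add2=-3 // r0:Add1,r1:4,r2:3,r3:Add3
cycle 9: - // r0:Add1,r1:4,r2:3,r3:Add3
cycle 10: CDB Add1=1 // r0:1,r1:4,r2:3,r3:Add3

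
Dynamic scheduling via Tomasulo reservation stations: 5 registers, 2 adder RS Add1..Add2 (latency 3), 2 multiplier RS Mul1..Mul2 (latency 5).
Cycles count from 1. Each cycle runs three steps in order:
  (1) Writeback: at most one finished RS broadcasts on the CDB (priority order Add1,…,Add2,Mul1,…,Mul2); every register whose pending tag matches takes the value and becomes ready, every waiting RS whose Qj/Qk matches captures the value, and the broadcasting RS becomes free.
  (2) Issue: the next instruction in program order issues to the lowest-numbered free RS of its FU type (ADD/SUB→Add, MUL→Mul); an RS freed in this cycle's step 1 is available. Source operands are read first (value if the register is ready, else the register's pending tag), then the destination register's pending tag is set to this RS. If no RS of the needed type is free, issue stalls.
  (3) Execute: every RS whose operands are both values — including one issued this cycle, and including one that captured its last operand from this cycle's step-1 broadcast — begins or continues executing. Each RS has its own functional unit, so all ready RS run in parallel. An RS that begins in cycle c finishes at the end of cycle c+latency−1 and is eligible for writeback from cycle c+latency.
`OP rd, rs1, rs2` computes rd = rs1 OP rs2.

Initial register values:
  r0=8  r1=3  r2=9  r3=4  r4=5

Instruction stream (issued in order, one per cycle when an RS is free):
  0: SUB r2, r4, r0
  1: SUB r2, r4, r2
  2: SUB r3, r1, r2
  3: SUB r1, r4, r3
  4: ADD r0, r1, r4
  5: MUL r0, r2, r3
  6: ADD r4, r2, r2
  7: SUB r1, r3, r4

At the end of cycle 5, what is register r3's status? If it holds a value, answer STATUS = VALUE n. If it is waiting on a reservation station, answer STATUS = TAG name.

  c1: issue SUB r2<-Add1  regs: r0:8,r1:3,r2:Add1,r3:4,r4:5
  c2: issue SUB r2<-Add2  regs: r0:8,r1:3,r2:Add2,r3:4,r4:5
  c3: stall  regs: r0:8,r1:3,r2:Add2,r3:4,r4:5
  c4: CDB Add1=-3; issue SUB r3<-Add1  regs: r0:8,r1:3,r2:Add2,r3:Add1,r4:5
  c5: stall  regs: r0:8,r1:3,r2:Add2,r3:Add1,r4:5

STATUS = TAG Add1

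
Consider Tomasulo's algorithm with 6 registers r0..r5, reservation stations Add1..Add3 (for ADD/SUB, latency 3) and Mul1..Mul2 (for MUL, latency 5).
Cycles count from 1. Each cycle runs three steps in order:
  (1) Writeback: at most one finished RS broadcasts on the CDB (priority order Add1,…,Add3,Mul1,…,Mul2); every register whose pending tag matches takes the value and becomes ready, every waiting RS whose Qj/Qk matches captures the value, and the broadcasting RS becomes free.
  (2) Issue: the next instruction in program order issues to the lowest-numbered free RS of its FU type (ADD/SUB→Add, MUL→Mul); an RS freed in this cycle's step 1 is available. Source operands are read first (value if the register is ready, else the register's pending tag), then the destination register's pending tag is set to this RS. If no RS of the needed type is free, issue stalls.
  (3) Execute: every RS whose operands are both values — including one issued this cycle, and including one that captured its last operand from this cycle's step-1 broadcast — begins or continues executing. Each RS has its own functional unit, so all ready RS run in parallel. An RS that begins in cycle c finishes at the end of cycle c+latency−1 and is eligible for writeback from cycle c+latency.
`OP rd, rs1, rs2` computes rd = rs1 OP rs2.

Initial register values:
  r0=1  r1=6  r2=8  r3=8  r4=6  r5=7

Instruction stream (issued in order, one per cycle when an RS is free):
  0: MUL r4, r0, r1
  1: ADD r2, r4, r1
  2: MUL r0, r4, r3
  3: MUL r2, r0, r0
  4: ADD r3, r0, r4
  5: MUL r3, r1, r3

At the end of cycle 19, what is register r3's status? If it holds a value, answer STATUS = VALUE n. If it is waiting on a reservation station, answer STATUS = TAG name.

STATUS = VALUE 324

c1: issue MUL r4<-Mul1 | r0:1,r1:6,r2:8,r3:8,r4:Mul1,r5:7
c2: issue ADD r2<-Add1 | r0:1,r1:6,r2:Add1,r3:8,r4:Mul1,r5:7
c3: issue MUL r0<-Mul2 | r0:Mul2,r1:6,r2:Add1,r3:8,r4:Mul1,r5:7
c4: stall | r0:Mul2,r1:6,r2:Add1,r3:8,r4:Mul1,r5:7
c5: stall | r0:Mul2,r1:6,r2:Add1,r3:8,r4:Mul1,r5:7
c6: CDB Mul1=6; issue MUL r2<-Mul1 | r0:Mul2,r1:6,r2:Mul1,r3:8,r4:6,r5:7
c7: issue ADD r3<-Add2 | r0:Mul2,r1:6,r2:Mul1,r3:Add2,r4:6,r5:7
c8: stall | r0:Mul2,r1:6,r2:Mul1,r3:Add2,r4:6,r5:7
c9: CDB Add1=12; stall | r0:Mul2,r1:6,r2:Mul1,r3:Add2,r4:6,r5:7
c10: stall | r0:Mul2,r1:6,r2:Mul1,r3:Add2,r4:6,r5:7
c11: CDB Mul2=48; issue MUL r3<-Mul2 | r0:48,r1:6,r2:Mul1,r3:Mul2,r4:6,r5:7
c12: - | r0:48,r1:6,r2:Mul1,r3:Mul2,r4:6,r5:7
c13: - | r0:48,r1:6,r2:Mul1,r3:Mul2,r4:6,r5:7
c14: CDB Add2=54 | r0:48,r1:6,r2:Mul1,r3:Mul2,r4:6,r5:7
c15: - | r0:48,r1:6,r2:Mul1,r3:Mul2,r4:6,r5:7
c16: CDB Mul1=2304 | r0:48,r1:6,r2:2304,r3:Mul2,r4:6,r5:7
c17: - | r0:48,r1:6,r2:2304,r3:Mul2,r4:6,r5:7
c18: - | r0:48,r1:6,r2:2304,r3:Mul2,r4:6,r5:7
c19: CDB Mul2=324 | r0:48,r1:6,r2:2304,r3:324,r4:6,r5:7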